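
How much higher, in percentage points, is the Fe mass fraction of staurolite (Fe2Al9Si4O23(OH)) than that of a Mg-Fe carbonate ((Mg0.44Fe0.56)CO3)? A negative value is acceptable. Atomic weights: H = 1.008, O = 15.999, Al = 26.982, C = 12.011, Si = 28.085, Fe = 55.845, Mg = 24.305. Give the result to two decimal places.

First mineral: 111.690 g Fe in 851.852 g formula = 13.11 wt% Fe.
Second mineral: 31.273 g Fe in 101.975 g formula = 30.67 wt% Fe.
13.11% − 30.67% gives a difference of -17.56 percentage points.

-17.56 percentage points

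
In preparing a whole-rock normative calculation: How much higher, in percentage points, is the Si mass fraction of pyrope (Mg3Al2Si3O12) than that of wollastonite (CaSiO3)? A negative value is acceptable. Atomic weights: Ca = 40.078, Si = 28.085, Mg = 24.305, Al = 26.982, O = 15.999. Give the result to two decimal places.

-3.28 percentage points

Si in Mg3Al2Si3O12: molar mass 403.122 g/mol; 3×28.085 = 84.255 g → 20.90 wt%.
Si in CaSiO3: molar mass 116.160 g/mol; 1×28.085 = 28.085 g → 24.18 wt%.
Difference = 20.90 − 24.18 = -3.28 percentage points.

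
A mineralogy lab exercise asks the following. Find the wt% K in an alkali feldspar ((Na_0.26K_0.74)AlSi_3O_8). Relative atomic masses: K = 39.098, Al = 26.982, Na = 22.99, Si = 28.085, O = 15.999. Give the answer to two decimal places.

10.55 wt%

M((Na_0.26K_0.74)AlSi_3O_8) = 274.139 g/mol.
K contributes 0.74 × 39.098 = 28.933 g per mole.
28.933/274.139 = 0.1055 → 10.55%.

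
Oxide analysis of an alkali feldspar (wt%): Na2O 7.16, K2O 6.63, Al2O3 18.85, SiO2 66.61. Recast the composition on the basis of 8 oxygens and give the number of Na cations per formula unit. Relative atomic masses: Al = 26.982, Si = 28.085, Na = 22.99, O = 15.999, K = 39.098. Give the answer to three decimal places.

0.625 Na apfu

Na2O: 7.16/61.979 = 0.11552 mol → 0.23104 mol Na, 0.11552 mol O.
K2O: 6.63/94.195 = 0.07039 mol → 0.14078 mol K, 0.07039 mol O.
Al2O3: 18.85/101.961 = 0.18487 mol → 0.36974 mol Al, 0.55461 mol O.
SiO2: 66.61/60.083 = 1.10863 mol → 1.10863 mol Si, 2.21726 mol O.
Total oxygen = 2.95778 mol. Normalization factor = 8/2.95778 = 2.70473.
Na per 8 O = 0.23104 × 2.70473 = 0.625.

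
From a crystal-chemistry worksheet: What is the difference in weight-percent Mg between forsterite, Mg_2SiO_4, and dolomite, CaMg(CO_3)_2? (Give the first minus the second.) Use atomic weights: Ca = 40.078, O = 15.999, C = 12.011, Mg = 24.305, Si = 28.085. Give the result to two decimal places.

21.37 percentage points

First mineral: 48.610 g Mg in 140.691 g formula = 34.55 wt% Mg.
Second mineral: 24.305 g Mg in 184.399 g formula = 13.18 wt% Mg.
34.55% − 13.18% gives a difference of 21.37 percentage points.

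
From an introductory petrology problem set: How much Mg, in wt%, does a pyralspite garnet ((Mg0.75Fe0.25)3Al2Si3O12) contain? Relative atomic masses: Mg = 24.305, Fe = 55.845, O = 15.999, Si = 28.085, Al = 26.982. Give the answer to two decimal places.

12.81 wt%

M((Mg0.75Fe0.25)3Al2Si3O12) = 426.777 g/mol.
Mg contributes 2.25 × 24.305 = 54.686 g per mole.
54.686/426.777 = 0.1281 → 12.81%.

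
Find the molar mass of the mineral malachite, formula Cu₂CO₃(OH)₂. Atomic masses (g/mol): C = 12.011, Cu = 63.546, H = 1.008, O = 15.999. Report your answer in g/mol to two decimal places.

The formula mass is the sum 2*63.546 + 1*12.011 + 5*15.999 + 2*1.008.

221.11 g/mol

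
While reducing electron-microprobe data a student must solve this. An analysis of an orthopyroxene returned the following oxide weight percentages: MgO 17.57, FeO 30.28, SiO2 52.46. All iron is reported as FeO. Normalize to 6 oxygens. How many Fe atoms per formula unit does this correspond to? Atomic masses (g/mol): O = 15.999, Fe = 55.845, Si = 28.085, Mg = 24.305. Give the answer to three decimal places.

0.971 Fe apfu

MgO: 17.57/40.304 = 0.43594 mol → 0.43594 mol Mg, 0.43594 mol O.
FeO: 30.28/71.844 = 0.42147 mol → 0.42147 mol Fe, 0.42147 mol O.
SiO2: 52.46/60.083 = 0.87313 mol → 0.87313 mol Si, 1.74626 mol O.
Total oxygen = 2.60367 mol. Normalization factor = 6/2.60367 = 2.30444.
Fe per 6 O = 0.42147 × 2.30444 = 0.971.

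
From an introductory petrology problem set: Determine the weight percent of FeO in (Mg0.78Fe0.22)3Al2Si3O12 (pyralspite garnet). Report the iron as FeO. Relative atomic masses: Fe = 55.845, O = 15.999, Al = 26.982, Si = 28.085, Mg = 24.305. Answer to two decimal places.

M((Mg0.78Fe0.22)3Al2Si3O12) = 423.938 g/mol; M(FeO) = 71.844 g/mol.
Moles FeO per formula unit = 0.66 Fe ÷ 1 = 0.6600.
FeO fraction = (0.6600 × 71.844) / 423.938 = 47.417/423.938 = 0.1118.

11.18 wt%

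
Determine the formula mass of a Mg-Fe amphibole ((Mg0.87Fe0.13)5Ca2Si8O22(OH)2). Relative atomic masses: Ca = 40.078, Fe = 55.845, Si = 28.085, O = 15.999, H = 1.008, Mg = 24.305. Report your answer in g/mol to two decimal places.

M = 4.35(24.305) + 0.65(55.845) + 2(40.078) + 8(28.085) + 24(15.999) + 2(1.008)

832.85 g/mol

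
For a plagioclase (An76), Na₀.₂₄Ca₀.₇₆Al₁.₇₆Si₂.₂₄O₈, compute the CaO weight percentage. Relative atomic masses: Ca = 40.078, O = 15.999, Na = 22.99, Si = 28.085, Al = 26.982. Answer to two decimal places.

15.53 wt%

Formula mass = 274.368 g/mol.
0.76 Ca → 0.7600 mol CaO per formula unit; M(CaO) = 56.077, so CaO mass = 42.619 g.
42.619/274.368 × 100 = 15.53 wt%.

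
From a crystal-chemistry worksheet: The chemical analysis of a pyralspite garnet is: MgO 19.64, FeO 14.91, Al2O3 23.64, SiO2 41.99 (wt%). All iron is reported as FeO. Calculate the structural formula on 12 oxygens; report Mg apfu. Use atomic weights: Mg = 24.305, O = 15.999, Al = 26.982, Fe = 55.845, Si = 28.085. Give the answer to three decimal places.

19.64 wt% MgO ÷ 40.304 g/mol = 0.48730 mol, giving 0.48730 Mg and 0.48730 O.
14.91 wt% FeO ÷ 71.844 g/mol = 0.20753 mol, giving 0.20753 Fe and 0.20753 O.
23.64 wt% Al2O3 ÷ 101.961 g/mol = 0.23185 mol, giving 0.46370 Al and 0.69555 O.
41.99 wt% SiO2 ÷ 60.083 g/mol = 0.69887 mol, giving 0.69887 Si and 1.39774 O.
Oxygen sums to 2.78812; scaling by 12/2.78812 = 4.30398 puts the formula on 12 O.
Mg: 0.48730 × 4.30398 = 2.097 atoms per formula unit.

2.097 Mg apfu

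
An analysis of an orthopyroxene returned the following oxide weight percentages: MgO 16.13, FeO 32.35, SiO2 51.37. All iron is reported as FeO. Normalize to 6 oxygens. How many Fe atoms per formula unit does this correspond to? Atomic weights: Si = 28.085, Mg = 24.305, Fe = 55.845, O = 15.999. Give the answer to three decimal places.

16.13 wt% MgO ÷ 40.304 g/mol = 0.40021 mol, giving 0.40021 Mg and 0.40021 O.
32.35 wt% FeO ÷ 71.844 g/mol = 0.45028 mol, giving 0.45028 Fe and 0.45028 O.
51.37 wt% SiO2 ÷ 60.083 g/mol = 0.85498 mol, giving 0.85498 Si and 1.70996 O.
Oxygen sums to 2.56045; scaling by 6/2.56045 = 2.34334 puts the formula on 6 O.
Fe: 0.45028 × 2.34334 = 1.055 atoms per formula unit.

1.055 Fe apfu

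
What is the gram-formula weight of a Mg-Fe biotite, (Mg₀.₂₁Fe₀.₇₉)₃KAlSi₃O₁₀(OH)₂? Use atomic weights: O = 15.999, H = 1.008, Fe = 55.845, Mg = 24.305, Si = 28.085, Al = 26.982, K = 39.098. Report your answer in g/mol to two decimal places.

M = 0.63·24.305 + 2.37·55.845 + 1·39.098 + 1·26.982 + 3·28.085 + 12·15.999 + 2·1.008

492.00 g/mol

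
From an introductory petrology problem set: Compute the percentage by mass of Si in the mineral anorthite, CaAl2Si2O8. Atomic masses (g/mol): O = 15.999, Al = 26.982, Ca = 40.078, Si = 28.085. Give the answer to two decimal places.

20.19 wt%

Molar mass of CaAl2Si2O8: 1×40.078 + 2×26.982 + 2×28.085 + 8×15.999 = 278.204 g/mol.
Mass of Si per formula unit: 2 × 28.085 = 56.170 g.
Weight fraction Si = 56.170 / 278.204 = 0.2019.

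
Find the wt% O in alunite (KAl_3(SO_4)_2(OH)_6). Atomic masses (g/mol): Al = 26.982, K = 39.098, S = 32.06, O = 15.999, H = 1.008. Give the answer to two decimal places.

Formula mass = 1·39.098 + 3·26.982 + 2·32.06 + 14·15.999 + 6·1.008 = 414.198 g/mol, of which 223.986 g is O.
So O makes up 223.986/414.198 = 0.5408 of the mass, i.e. 54.08%.

54.08 weight percent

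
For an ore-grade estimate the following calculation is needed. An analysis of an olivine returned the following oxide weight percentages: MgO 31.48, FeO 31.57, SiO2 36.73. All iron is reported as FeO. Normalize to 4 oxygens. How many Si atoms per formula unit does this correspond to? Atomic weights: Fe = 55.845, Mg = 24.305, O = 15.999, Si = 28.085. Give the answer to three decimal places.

1.001 Si apfu

31.48 wt% MgO ÷ 40.304 g/mol = 0.78106 mol, giving 0.78106 Mg and 0.78106 O.
31.57 wt% FeO ÷ 71.844 g/mol = 0.43942 mol, giving 0.43942 Fe and 0.43942 O.
36.73 wt% SiO2 ÷ 60.083 g/mol = 0.61132 mol, giving 0.61132 Si and 1.22264 O.
Oxygen sums to 2.44312; scaling by 4/2.44312 = 1.63725 puts the formula on 4 O.
Si: 0.61132 × 1.63725 = 1.001 atoms per formula unit.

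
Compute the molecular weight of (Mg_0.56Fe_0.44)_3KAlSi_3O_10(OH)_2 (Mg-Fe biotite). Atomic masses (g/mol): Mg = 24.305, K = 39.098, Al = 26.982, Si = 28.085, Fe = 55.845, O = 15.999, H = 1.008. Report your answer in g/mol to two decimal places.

M = 1.68(24.305) + 1.32(55.845) + 1(39.098) + 1(26.982) + 3(28.085) + 12(15.999) + 2(1.008)

458.89 g/mol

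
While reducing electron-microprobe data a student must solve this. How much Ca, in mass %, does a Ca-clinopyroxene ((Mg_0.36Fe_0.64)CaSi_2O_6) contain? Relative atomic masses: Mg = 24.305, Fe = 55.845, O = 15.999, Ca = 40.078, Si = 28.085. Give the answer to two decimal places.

16.93 mass %

Formula mass = 0.36×24.305 + 0.64×55.845 + 1×40.078 + 2×28.085 + 6×15.999 = 236.733 g/mol, of which 40.078 g is Ca.
So Ca makes up 40.078/236.733 = 0.1693 of the mass, i.e. 16.93%.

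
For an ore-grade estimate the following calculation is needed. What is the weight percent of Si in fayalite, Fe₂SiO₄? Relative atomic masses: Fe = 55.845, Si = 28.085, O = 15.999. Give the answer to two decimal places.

M(Fe₂SiO₄) = 203.771 g/mol.
Si contributes 1 × 28.085 = 28.085 g per mole.
28.085/203.771 = 0.1378 → 13.78%.

13.78 weight percent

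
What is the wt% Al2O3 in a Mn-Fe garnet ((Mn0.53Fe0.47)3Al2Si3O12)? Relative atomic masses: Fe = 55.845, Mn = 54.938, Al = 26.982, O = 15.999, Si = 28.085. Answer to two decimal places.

M((Mn0.53Fe0.47)3Al2Si3O12) = 496.300 g/mol; M(Al2O3) = 101.961 g/mol.
Moles Al2O3 per formula unit = 2 Al ÷ 2 = 1.0000.
Al2O3 fraction = (1.0000 × 101.961) / 496.300 = 101.961/496.300 = 0.2054.

20.54 wt%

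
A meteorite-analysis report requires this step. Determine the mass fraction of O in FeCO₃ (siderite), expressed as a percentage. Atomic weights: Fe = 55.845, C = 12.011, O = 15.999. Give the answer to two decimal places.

41.43 wt%

Molar mass of FeCO₃: 1×55.845 + 1×12.011 + 3×15.999 = 115.853 g/mol.
Mass of O per formula unit: 3 × 15.999 = 47.997 g.
Weight fraction O = 47.997 / 115.853 = 0.4143.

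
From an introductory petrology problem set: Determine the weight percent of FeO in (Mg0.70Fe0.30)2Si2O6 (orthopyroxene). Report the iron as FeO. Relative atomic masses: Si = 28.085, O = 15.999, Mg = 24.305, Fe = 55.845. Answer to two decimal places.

19.62 wt%

Formula mass = 219.698 g/mol.
0.60 Fe → 0.6000 mol FeO per formula unit; M(FeO) = 71.844, so FeO mass = 43.106 g.
43.106/219.698 × 100 = 19.62 wt%.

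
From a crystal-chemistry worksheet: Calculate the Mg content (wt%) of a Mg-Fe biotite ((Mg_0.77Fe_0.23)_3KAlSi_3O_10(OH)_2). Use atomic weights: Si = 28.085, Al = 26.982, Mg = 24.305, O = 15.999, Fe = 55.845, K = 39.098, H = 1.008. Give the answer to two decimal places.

12.79 wt%

Molar mass of (Mg_0.77Fe_0.23)_3KAlSi_3O_10(OH)_2: 2.31·24.305 + 0.69·55.845 + 1·39.098 + 1·26.982 + 3·28.085 + 12·15.999 + 2·1.008 = 439.017 g/mol.
Mass of Mg per formula unit: 2.31 × 24.305 = 56.145 g.
Weight fraction Mg = 56.145 / 439.017 = 0.1279.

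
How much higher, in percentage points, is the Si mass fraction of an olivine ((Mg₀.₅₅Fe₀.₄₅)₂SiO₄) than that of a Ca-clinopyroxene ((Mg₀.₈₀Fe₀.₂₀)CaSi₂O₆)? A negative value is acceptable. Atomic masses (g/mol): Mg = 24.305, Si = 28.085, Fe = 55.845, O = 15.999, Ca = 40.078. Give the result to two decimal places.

M((Mg₀.₅₅Fe₀.₄₅)₂SiO₄) = 169.077 g/mol, so wt% Si = 28.085/169.077 × 100 = 16.61%.
M((Mg₀.₈₀Fe₀.₂₀)CaSi₂O₆) = 222.855 g/mol, so wt% Si = 56.170/222.855 × 100 = 25.20%.
16.61 − 25.20 = -8.59 pp.

-8.59 percentage points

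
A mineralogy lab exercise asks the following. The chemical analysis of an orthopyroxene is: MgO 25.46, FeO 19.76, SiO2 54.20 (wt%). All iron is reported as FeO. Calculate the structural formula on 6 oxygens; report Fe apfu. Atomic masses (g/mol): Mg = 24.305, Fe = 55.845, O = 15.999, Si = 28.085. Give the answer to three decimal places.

0.609 Fe apfu

MgO (M=40.304): mol = 0.63170; Mg = 0.63170, O = 0.63170.
FeO (M=71.844): mol = 0.27504; Fe = 0.27504, O = 0.27504.
SiO2 (M=60.083): mol = 0.90209; Si = 0.90209, O = 1.80418.
ΣO = 2.71092; factor = 6/ΣO = 2.21327.
Fe apfu = 0.27504 × 2.21327 = 0.609.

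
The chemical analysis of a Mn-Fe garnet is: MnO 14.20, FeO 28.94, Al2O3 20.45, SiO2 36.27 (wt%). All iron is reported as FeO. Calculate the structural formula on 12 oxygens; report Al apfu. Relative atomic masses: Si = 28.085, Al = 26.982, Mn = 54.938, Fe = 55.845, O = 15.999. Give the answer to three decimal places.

1.996 Al apfu

14.20 wt% MnO ÷ 70.937 g/mol = 0.20018 mol, giving 0.20018 Mn and 0.20018 O.
28.94 wt% FeO ÷ 71.844 g/mol = 0.40282 mol, giving 0.40282 Fe and 0.40282 O.
20.45 wt% Al2O3 ÷ 101.961 g/mol = 0.20057 mol, giving 0.40114 Al and 0.60171 O.
36.27 wt% SiO2 ÷ 60.083 g/mol = 0.60366 mol, giving 0.60366 Si and 1.20732 O.
Oxygen sums to 2.41203; scaling by 12/2.41203 = 4.97506 puts the formula on 12 O.
Al: 0.40114 × 4.97506 = 1.996 atoms per formula unit.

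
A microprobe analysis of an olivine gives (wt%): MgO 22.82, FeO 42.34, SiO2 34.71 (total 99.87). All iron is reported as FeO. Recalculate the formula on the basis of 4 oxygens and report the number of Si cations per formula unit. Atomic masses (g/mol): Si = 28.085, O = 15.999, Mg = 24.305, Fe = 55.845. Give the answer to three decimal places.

1.000 Si apfu

MgO (M=40.304): mol = 0.56620; Mg = 0.56620, O = 0.56620.
FeO (M=71.844): mol = 0.58933; Fe = 0.58933, O = 0.58933.
SiO2 (M=60.083): mol = 0.57770; Si = 0.57770, O = 1.15540.
ΣO = 2.31093; factor = 4/ΣO = 1.73090.
Si apfu = 0.57770 × 1.73090 = 1.000.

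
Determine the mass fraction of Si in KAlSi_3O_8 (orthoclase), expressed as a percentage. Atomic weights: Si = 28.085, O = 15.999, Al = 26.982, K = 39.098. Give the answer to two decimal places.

Formula mass = 1·39.098 + 1·26.982 + 3·28.085 + 8·15.999 = 278.327 g/mol, of which 84.255 g is Si.
So Si makes up 84.255/278.327 = 0.3027 of the mass, i.e. 30.27%.

30.27 mass %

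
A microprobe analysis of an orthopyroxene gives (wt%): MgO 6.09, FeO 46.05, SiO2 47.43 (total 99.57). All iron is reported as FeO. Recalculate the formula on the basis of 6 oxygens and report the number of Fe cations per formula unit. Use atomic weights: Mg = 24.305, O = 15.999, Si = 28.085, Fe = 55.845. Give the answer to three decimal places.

1.622 Fe apfu

MgO (M=40.304): mol = 0.15110; Mg = 0.15110, O = 0.15110.
FeO (M=71.844): mol = 0.64097; Fe = 0.64097, O = 0.64097.
SiO2 (M=60.083): mol = 0.78941; Si = 0.78941, O = 1.57882.
ΣO = 2.37089; factor = 6/ΣO = 2.53070.
Fe apfu = 0.64097 × 2.53070 = 1.622.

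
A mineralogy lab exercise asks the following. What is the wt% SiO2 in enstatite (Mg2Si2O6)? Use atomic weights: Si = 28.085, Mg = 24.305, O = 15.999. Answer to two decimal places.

59.85 wt%

M(Mg2Si2O6) = 200.774 g/mol; M(SiO2) = 60.083 g/mol.
Moles SiO2 per formula unit = 2 Si ÷ 1 = 2.0000.
SiO2 fraction = (2.0000 × 60.083) / 200.774 = 120.166/200.774 = 0.5985.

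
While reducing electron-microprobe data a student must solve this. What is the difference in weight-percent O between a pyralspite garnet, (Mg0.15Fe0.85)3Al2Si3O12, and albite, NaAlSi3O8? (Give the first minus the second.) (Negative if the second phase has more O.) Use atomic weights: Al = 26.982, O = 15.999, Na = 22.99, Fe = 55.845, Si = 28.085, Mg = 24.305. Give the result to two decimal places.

-9.11 percentage points

O in (Mg0.15Fe0.85)3Al2Si3O12: molar mass 483.549 g/mol; 12×15.999 = 191.988 g → 39.70 wt%.
O in NaAlSi3O8: molar mass 262.219 g/mol; 8×15.999 = 127.992 g → 48.81 wt%.
Difference = 39.70 − 48.81 = -9.11 percentage points.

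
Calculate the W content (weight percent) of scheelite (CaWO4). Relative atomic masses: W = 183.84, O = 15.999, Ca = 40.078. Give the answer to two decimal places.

63.85 weight percent

M(CaWO4) = 287.914 g/mol.
W contributes 1 × 183.84 = 183.840 g per mole.
183.840/287.914 = 0.6385 → 63.85%.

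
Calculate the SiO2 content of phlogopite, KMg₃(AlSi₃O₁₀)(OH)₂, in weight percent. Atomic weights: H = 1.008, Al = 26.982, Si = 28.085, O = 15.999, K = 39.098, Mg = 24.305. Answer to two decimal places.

Formula mass = 417.254 g/mol.
3 Si → 3.0000 mol SiO2 per formula unit; M(SiO2) = 60.083, so SiO2 mass = 180.249 g.
180.249/417.254 × 100 = 43.20 wt%.

43.20 wt%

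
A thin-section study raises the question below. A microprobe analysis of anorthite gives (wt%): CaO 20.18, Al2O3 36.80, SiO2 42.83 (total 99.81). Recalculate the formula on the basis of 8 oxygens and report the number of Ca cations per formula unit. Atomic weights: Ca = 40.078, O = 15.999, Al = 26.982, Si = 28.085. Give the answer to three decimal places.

20.18 wt% CaO ÷ 56.077 g/mol = 0.35986 mol, giving 0.35986 Ca and 0.35986 O.
36.80 wt% Al2O3 ÷ 101.961 g/mol = 0.36092 mol, giving 0.72184 Al and 1.08276 O.
42.83 wt% SiO2 ÷ 60.083 g/mol = 0.71285 mol, giving 0.71285 Si and 1.42570 O.
Oxygen sums to 2.86832; scaling by 8/2.86832 = 2.78909 puts the formula on 8 O.
Ca: 0.35986 × 2.78909 = 1.004 atoms per formula unit.

1.004 Ca apfu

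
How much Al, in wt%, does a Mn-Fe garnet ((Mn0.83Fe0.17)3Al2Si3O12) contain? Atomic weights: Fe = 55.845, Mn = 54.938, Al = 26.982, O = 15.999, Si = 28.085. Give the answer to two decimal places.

10.89 wt%

Molar mass of (Mn0.83Fe0.17)3Al2Si3O12: 2.49·54.938 + 0.51·55.845 + 2·26.982 + 3·28.085 + 12·15.999 = 495.484 g/mol.
Mass of Al per formula unit: 2 × 26.982 = 53.964 g.
Weight fraction Al = 53.964 / 495.484 = 0.1089.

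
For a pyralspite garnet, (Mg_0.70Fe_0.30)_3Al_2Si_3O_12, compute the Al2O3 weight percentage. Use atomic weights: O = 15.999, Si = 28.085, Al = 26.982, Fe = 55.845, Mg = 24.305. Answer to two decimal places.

M((Mg_0.70Fe_0.30)_3Al_2Si_3O_12) = 431.508 g/mol; M(Al2O3) = 101.961 g/mol.
Moles Al2O3 per formula unit = 2 Al ÷ 2 = 1.0000.
Al2O3 fraction = (1.0000 × 101.961) / 431.508 = 101.961/431.508 = 0.2363.

23.63 wt%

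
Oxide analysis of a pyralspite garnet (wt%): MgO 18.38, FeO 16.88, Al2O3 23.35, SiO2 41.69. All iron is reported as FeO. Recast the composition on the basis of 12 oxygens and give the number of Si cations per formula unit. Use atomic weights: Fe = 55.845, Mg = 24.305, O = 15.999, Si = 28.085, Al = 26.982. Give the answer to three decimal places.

MgO (M=40.304): mol = 0.45603; Mg = 0.45603, O = 0.45603.
FeO (M=71.844): mol = 0.23495; Fe = 0.23495, O = 0.23495.
Al2O3 (M=101.961): mol = 0.22901; Al = 0.45802, O = 0.68703.
SiO2 (M=60.083): mol = 0.69387; Si = 0.69387, O = 1.38774.
ΣO = 2.76575; factor = 12/ΣO = 4.33879.
Si apfu = 0.69387 × 4.33879 = 3.011.

3.011 Si apfu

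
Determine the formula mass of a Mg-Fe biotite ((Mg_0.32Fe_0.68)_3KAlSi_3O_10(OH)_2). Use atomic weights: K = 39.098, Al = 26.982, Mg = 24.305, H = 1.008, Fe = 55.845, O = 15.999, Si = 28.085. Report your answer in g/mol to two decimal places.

M = 0.96*24.305 + 2.04*55.845 + 1*39.098 + 1*26.982 + 3*28.085 + 12*15.999 + 2*1.008

481.60 g/mol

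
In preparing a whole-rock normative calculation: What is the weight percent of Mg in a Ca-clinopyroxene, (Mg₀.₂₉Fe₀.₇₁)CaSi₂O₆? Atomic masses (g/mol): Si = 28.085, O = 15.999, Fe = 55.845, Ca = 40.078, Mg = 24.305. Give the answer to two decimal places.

Molar mass of (Mg₀.₂₉Fe₀.₇₁)CaSi₂O₆: 0.29×24.305 + 0.71×55.845 + 1×40.078 + 2×28.085 + 6×15.999 = 238.940 g/mol.
Mass of Mg per formula unit: 0.29 × 24.305 = 7.048 g.
Weight fraction Mg = 7.048 / 238.940 = 0.0295.

2.95 weight percent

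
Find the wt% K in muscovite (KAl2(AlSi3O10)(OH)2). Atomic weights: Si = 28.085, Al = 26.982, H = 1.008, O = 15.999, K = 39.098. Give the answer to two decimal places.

Formula mass = 1×39.098 + 3×26.982 + 3×28.085 + 12×15.999 + 2×1.008 = 398.303 g/mol, of which 39.098 g is K.
So K makes up 39.098/398.303 = 0.0982 of the mass, i.e. 9.82%.

9.82 weight percent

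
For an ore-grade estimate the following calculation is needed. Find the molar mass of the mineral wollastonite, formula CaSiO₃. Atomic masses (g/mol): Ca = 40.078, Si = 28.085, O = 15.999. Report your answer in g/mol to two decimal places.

116.16 g/mol

Ca: 1 × 40.078 = 40.0780
Si: 1 × 28.085 = 28.0850
O: 3 × 15.999 = 47.9970
Summing the contributions gives the formula mass.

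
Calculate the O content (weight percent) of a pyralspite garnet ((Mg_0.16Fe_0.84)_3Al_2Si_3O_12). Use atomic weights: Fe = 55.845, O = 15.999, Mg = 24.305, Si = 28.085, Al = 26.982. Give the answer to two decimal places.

39.78 weight percent

Molar mass of (Mg_0.16Fe_0.84)_3Al_2Si_3O_12: 0.48·24.305 + 2.52·55.845 + 2·26.982 + 3·28.085 + 12·15.999 = 482.603 g/mol.
Mass of O per formula unit: 12 × 15.999 = 191.988 g.
Weight fraction O = 191.988 / 482.603 = 0.3978.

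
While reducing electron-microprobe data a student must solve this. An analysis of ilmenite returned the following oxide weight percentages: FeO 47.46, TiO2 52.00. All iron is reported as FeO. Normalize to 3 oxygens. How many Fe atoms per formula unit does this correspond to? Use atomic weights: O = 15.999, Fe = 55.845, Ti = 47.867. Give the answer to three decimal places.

1.010 Fe apfu

47.46 wt% FeO ÷ 71.844 g/mol = 0.66060 mol, giving 0.66060 Fe and 0.66060 O.
52.00 wt% TiO2 ÷ 79.865 g/mol = 0.65110 mol, giving 0.65110 Ti and 1.30220 O.
Oxygen sums to 1.96280; scaling by 3/1.96280 = 1.52843 puts the formula on 3 O.
Fe: 0.66060 × 1.52843 = 1.010 atoms per formula unit.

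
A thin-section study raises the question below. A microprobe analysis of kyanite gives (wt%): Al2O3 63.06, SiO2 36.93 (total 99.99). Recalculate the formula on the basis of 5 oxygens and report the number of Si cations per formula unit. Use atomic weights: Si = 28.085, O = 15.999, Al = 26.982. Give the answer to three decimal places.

0.996 Si apfu

Al2O3: 63.06/101.961 = 0.61847 mol → 1.23694 mol Al, 1.85541 mol O.
SiO2: 36.93/60.083 = 0.61465 mol → 0.61465 mol Si, 1.22930 mol O.
Total oxygen = 3.08471 mol. Normalization factor = 5/3.08471 = 1.62090.
Si per 5 O = 0.61465 × 1.62090 = 0.996.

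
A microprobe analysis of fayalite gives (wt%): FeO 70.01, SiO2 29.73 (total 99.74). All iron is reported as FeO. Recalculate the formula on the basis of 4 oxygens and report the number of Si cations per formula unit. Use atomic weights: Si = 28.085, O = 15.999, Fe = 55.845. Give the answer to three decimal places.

FeO: 70.01/71.844 = 0.97447 mol → 0.97447 mol Fe, 0.97447 mol O.
SiO2: 29.73/60.083 = 0.49482 mol → 0.49482 mol Si, 0.98964 mol O.
Total oxygen = 1.96411 mol. Normalization factor = 4/1.96411 = 2.03655.
Si per 4 O = 0.49482 × 2.03655 = 1.008.

1.008 Si apfu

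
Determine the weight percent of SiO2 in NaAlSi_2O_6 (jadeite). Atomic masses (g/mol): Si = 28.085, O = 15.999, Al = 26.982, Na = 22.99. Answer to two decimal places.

M(NaAlSi_2O_6) = 202.136 g/mol; M(SiO2) = 60.083 g/mol.
Moles SiO2 per formula unit = 2 Si ÷ 1 = 2.0000.
SiO2 fraction = (2.0000 × 60.083) / 202.136 = 120.166/202.136 = 0.5945.

59.45 wt%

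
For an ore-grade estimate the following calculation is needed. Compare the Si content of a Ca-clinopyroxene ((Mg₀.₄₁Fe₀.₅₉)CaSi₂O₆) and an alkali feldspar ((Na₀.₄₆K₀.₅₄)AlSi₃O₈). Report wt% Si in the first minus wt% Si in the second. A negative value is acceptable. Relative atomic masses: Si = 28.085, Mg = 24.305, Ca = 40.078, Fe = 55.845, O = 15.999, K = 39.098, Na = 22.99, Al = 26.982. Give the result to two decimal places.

Si in (Mg₀.₄₁Fe₀.₅₉)CaSi₂O₆: molar mass 235.156 g/mol; 2×28.085 = 56.170 g → 23.89 wt%.
Si in (Na₀.₄₆K₀.₅₄)AlSi₃O₈: molar mass 270.917 g/mol; 3×28.085 = 84.255 g → 31.10 wt%.
Difference = 23.89 − 31.10 = -7.21 percentage points.

-7.21 percentage points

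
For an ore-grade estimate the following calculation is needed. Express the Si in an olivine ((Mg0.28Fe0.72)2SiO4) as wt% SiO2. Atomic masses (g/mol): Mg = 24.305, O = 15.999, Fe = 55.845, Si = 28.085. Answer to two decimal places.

32.28 wt%

Molar mass of (Mg0.28Fe0.72)2SiO4 = 0.56×24.305 + 1.44×55.845 + 1×28.085 + 4×15.999 = 186.109 g/mol.
Each formula unit contains 1 Si, equivalent to 1/1 = 1.0000 mol SiO2.
M(SiO2) = 1×28.085 + 2×15.999 = 60.083 g/mol.
Mass of SiO2 per formula unit = 1.0000 × 60.083 = 60.083 g.
SiO2 wt% = 60.083 / 186.109 × 100 = 32.28%.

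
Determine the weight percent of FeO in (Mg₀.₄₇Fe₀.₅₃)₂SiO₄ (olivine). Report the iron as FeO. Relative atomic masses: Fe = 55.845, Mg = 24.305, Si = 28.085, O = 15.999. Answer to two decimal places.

43.74 wt%

Formula mass = 174.123 g/mol.
1.06 Fe → 1.0600 mol FeO per formula unit; M(FeO) = 71.844, so FeO mass = 76.155 g.
76.155/174.123 × 100 = 43.74 wt%.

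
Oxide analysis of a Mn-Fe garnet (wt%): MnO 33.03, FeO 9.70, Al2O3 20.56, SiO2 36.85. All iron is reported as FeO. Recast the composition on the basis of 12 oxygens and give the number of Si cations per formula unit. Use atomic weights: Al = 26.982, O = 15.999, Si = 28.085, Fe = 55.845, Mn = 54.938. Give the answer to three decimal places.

MnO (M=70.937): mol = 0.46562; Mn = 0.46562, O = 0.46562.
FeO (M=71.844): mol = 0.13501; Fe = 0.13501, O = 0.13501.
Al2O3 (M=101.961): mol = 0.20165; Al = 0.40330, O = 0.60495.
SiO2 (M=60.083): mol = 0.61332; Si = 0.61332, O = 1.22664.
ΣO = 2.43222; factor = 12/ΣO = 4.93376.
Si apfu = 0.61332 × 4.93376 = 3.026.

3.026 Si apfu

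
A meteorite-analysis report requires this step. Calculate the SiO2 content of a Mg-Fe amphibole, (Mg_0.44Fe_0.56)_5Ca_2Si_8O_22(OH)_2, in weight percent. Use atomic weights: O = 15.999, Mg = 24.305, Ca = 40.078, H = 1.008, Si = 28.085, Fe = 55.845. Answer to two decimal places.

53.37 wt%

Formula mass = 900.665 g/mol.
8 Si → 8.0000 mol SiO2 per formula unit; M(SiO2) = 60.083, so SiO2 mass = 480.664 g.
480.664/900.665 × 100 = 53.37 wt%.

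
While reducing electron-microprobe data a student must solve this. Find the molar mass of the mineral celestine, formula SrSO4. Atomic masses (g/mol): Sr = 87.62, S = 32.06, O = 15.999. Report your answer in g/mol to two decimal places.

183.68 g/mol

Sr: 1 × 87.62 = 87.6200
S: 1 × 32.06 = 32.0600
O: 4 × 15.999 = 63.9960
Summing the contributions gives the formula mass.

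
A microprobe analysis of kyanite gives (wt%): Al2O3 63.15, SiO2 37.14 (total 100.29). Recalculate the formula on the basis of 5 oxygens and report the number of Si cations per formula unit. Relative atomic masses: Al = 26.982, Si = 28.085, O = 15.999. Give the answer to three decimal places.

Al2O3 (M=101.961): mol = 0.61935; Al = 1.23870, O = 1.85805.
SiO2 (M=60.083): mol = 0.61814; Si = 0.61814, O = 1.23628.
ΣO = 3.09433; factor = 5/ΣO = 1.61586.
Si apfu = 0.61814 × 1.61586 = 0.999.

0.999 Si apfu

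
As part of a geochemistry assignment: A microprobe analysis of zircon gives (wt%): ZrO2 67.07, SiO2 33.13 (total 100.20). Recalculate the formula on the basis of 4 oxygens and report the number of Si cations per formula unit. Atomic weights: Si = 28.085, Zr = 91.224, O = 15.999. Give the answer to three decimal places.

1.006 Si apfu

ZrO2 (M=123.222): mol = 0.54430; Zr = 0.54430, O = 1.08860.
SiO2 (M=60.083): mol = 0.55140; Si = 0.55140, O = 1.10280.
ΣO = 2.19140; factor = 4/ΣO = 1.82532.
Si apfu = 0.55140 × 1.82532 = 1.006.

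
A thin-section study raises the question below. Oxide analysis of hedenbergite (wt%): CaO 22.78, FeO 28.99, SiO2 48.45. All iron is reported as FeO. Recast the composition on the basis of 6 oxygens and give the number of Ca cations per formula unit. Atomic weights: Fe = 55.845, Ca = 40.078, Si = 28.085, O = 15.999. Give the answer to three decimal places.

CaO: 22.78/56.077 = 0.40623 mol → 0.40623 mol Ca, 0.40623 mol O.
FeO: 28.99/71.844 = 0.40351 mol → 0.40351 mol Fe, 0.40351 mol O.
SiO2: 48.45/60.083 = 0.80638 mol → 0.80638 mol Si, 1.61276 mol O.
Total oxygen = 2.42250 mol. Normalization factor = 6/2.42250 = 2.47678.
Ca per 6 O = 0.40623 × 2.47678 = 1.006.

1.006 Ca apfu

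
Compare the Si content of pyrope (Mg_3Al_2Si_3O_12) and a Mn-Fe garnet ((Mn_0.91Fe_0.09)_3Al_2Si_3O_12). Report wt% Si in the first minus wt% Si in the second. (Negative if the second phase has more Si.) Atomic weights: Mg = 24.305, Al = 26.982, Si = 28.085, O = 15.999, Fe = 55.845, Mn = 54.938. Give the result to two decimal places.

Si in Mg_3Al_2Si_3O_12: molar mass 403.122 g/mol; 3×28.085 = 84.255 g → 20.90 wt%.
Si in (Mn_0.91Fe_0.09)_3Al_2Si_3O_12: molar mass 495.266 g/mol; 3×28.085 = 84.255 g → 17.01 wt%.
Difference = 20.90 − 17.01 = 3.89 percentage points.

3.89 percentage points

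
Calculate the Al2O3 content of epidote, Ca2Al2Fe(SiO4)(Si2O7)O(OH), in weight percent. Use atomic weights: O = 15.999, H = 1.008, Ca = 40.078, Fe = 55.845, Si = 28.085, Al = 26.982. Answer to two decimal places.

21.10 wt%

Formula mass = 483.215 g/mol.
2 Al → 1.0000 mol Al2O3 per formula unit; M(Al2O3) = 101.961, so Al2O3 mass = 101.961 g.
101.961/483.215 × 100 = 21.10 wt%.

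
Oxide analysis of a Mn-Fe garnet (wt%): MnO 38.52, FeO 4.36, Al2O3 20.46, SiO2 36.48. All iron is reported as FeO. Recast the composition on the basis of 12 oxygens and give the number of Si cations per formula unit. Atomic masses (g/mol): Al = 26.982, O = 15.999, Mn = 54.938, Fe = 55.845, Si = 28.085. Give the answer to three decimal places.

3.011 Si apfu

MnO (M=70.937): mol = 0.54302; Mn = 0.54302, O = 0.54302.
FeO (M=71.844): mol = 0.06069; Fe = 0.06069, O = 0.06069.
Al2O3 (M=101.961): mol = 0.20066; Al = 0.40132, O = 0.60198.
SiO2 (M=60.083): mol = 0.60716; Si = 0.60716, O = 1.21432.
ΣO = 2.42001; factor = 12/ΣO = 4.95866.
Si apfu = 0.60716 × 4.95866 = 3.011.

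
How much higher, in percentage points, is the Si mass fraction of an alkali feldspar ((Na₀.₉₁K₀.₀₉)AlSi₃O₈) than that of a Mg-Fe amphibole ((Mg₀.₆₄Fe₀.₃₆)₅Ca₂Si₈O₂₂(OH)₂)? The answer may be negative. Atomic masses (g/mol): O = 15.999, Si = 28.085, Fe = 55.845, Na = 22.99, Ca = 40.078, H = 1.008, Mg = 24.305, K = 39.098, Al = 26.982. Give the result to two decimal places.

6.10 percentage points

M((Na₀.₉₁K₀.₀₉)AlSi₃O₈) = 263.669 g/mol, so wt% Si = 84.255/263.669 × 100 = 31.95%.
M((Mg₀.₆₄Fe₀.₃₆)₅Ca₂Si₈O₂₂(OH)₂) = 869.125 g/mol, so wt% Si = 224.680/869.125 × 100 = 25.85%.
31.95 − 25.85 = 6.10 pp.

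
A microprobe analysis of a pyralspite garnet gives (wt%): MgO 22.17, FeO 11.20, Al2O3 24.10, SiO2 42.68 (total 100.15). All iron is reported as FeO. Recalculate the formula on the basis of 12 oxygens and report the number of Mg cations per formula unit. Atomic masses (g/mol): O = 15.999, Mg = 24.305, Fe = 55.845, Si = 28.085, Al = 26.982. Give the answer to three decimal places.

22.17 wt% MgO ÷ 40.304 g/mol = 0.55007 mol, giving 0.55007 Mg and 0.55007 O.
11.20 wt% FeO ÷ 71.844 g/mol = 0.15589 mol, giving 0.15589 Fe and 0.15589 O.
24.10 wt% Al2O3 ÷ 101.961 g/mol = 0.23636 mol, giving 0.47272 Al and 0.70908 O.
42.68 wt% SiO2 ÷ 60.083 g/mol = 0.71035 mol, giving 0.71035 Si and 1.42070 O.
Oxygen sums to 2.83574; scaling by 12/2.83574 = 4.23170 puts the formula on 12 O.
Mg: 0.55007 × 4.23170 = 2.328 atoms per formula unit.

2.328 Mg apfu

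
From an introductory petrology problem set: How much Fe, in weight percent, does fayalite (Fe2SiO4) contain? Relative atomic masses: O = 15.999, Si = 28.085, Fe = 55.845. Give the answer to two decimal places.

Formula mass = 2*55.845 + 1*28.085 + 4*15.999 = 203.771 g/mol, of which 111.690 g is Fe.
So Fe makes up 111.690/203.771 = 0.5481 of the mass, i.e. 54.81%.

54.81 weight percent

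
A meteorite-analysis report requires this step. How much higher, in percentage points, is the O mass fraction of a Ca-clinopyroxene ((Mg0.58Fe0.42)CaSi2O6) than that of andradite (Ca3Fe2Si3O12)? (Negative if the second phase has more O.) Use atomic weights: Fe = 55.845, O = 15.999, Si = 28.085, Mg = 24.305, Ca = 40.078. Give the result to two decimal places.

3.99 percentage points

First mineral: 95.994 g O in 229.794 g formula = 41.77 wt% O.
Second mineral: 191.988 g O in 508.167 g formula = 37.78 wt% O.
41.77% − 37.78% gives a difference of 3.99 percentage points.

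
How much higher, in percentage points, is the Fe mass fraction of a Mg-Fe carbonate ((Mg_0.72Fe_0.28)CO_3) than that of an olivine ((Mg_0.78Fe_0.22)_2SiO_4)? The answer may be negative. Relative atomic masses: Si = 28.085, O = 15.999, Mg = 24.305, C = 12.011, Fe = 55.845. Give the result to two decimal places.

M((Mg_0.72Fe_0.28)CO_3) = 93.144 g/mol, so wt% Fe = 15.637/93.144 × 100 = 16.79%.
M((Mg_0.78Fe_0.22)_2SiO_4) = 154.569 g/mol, so wt% Fe = 24.572/154.569 × 100 = 15.90%.
16.79 − 15.90 = 0.89 pp.

0.89 percentage points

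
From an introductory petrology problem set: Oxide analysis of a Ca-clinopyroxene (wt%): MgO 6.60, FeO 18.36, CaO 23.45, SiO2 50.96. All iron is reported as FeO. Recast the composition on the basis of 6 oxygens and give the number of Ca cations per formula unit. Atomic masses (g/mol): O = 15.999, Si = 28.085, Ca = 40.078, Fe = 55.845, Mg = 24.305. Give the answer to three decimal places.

0.990 Ca apfu

MgO: 6.60/40.304 = 0.16376 mol → 0.16376 mol Mg, 0.16376 mol O.
FeO: 18.36/71.844 = 0.25555 mol → 0.25555 mol Fe, 0.25555 mol O.
CaO: 23.45/56.077 = 0.41818 mol → 0.41818 mol Ca, 0.41818 mol O.
SiO2: 50.96/60.083 = 0.84816 mol → 0.84816 mol Si, 1.69632 mol O.
Total oxygen = 2.53381 mol. Normalization factor = 6/2.53381 = 2.36798.
Ca per 6 O = 0.41818 × 2.36798 = 0.990.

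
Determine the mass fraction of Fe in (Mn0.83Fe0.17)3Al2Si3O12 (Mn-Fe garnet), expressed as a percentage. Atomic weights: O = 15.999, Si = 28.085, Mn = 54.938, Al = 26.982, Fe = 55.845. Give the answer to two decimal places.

5.75 weight percent

Molar mass of (Mn0.83Fe0.17)3Al2Si3O12: 2.49*54.938 + 0.51*55.845 + 2*26.982 + 3*28.085 + 12*15.999 = 495.484 g/mol.
Mass of Fe per formula unit: 0.51 × 55.845 = 28.481 g.
Weight fraction Fe = 28.481 / 495.484 = 0.0575.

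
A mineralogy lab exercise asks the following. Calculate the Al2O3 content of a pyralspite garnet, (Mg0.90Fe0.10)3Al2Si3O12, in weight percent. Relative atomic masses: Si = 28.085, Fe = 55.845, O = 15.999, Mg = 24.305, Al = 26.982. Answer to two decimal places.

M((Mg0.90Fe0.10)3Al2Si3O12) = 412.584 g/mol; M(Al2O3) = 101.961 g/mol.
Moles Al2O3 per formula unit = 2 Al ÷ 2 = 1.0000.
Al2O3 fraction = (1.0000 × 101.961) / 412.584 = 101.961/412.584 = 0.2471.

24.71 wt%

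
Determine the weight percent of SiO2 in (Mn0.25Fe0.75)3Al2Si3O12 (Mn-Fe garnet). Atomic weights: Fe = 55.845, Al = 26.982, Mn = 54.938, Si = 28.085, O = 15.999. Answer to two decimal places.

M((Mn0.25Fe0.75)3Al2Si3O12) = 497.062 g/mol; M(SiO2) = 60.083 g/mol.
Moles SiO2 per formula unit = 3 Si ÷ 1 = 3.0000.
SiO2 fraction = (3.0000 × 60.083) / 497.062 = 180.249/497.062 = 0.3626.

36.26 wt%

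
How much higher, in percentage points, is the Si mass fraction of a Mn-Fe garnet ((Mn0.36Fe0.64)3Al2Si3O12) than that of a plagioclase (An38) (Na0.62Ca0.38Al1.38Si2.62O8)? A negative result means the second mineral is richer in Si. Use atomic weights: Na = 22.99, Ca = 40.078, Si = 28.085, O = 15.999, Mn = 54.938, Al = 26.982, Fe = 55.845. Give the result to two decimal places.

M((Mn0.36Fe0.64)3Al2Si3O12) = 496.762 g/mol, so wt% Si = 84.255/496.762 × 100 = 16.96%.
M(Na0.62Ca0.38Al1.38Si2.62O8) = 268.293 g/mol, so wt% Si = 73.583/268.293 × 100 = 27.43%.
16.96 − 27.43 = -10.47 pp.

-10.47 percentage points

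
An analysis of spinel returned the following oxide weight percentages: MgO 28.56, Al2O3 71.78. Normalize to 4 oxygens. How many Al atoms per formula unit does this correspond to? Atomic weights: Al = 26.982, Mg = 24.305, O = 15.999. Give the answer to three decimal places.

1.997 Al apfu

28.56 wt% MgO ÷ 40.304 g/mol = 0.70861 mol, giving 0.70861 Mg and 0.70861 O.
71.78 wt% Al2O3 ÷ 101.961 g/mol = 0.70399 mol, giving 1.40798 Al and 2.11197 O.
Oxygen sums to 2.82058; scaling by 4/2.82058 = 1.41815 puts the formula on 4 O.
Al: 1.40798 × 1.41815 = 1.997 atoms per formula unit.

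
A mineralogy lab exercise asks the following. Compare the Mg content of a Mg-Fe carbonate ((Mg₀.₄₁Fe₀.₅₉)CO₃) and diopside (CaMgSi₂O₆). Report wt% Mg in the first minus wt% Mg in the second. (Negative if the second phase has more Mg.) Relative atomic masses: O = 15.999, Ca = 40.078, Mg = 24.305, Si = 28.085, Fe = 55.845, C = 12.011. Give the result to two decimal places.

First mineral: 9.965 g Mg in 102.922 g formula = 9.68 wt% Mg.
Second mineral: 24.305 g Mg in 216.547 g formula = 11.22 wt% Mg.
9.68% − 11.22% gives a difference of -1.54 percentage points.

-1.54 percentage points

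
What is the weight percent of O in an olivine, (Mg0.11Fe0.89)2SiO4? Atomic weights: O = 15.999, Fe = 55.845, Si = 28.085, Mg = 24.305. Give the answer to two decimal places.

Formula mass = 0.22×24.305 + 1.78×55.845 + 1×28.085 + 4×15.999 = 196.832 g/mol, of which 63.996 g is O.
So O makes up 63.996/196.832 = 0.3251 of the mass, i.e. 32.51%.

32.51 weight percent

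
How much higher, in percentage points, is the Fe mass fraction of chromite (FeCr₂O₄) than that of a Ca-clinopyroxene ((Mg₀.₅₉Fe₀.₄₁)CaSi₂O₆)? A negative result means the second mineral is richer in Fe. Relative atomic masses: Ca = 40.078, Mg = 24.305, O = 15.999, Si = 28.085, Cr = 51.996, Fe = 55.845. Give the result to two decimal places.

14.97 percentage points

Fe in FeCr₂O₄: molar mass 223.833 g/mol; 1×55.845 = 55.845 g → 24.95 wt%.
Fe in (Mg₀.₅₉Fe₀.₄₁)CaSi₂O₆: molar mass 229.478 g/mol; 0.41×55.845 = 22.896 g → 9.98 wt%.
Difference = 24.95 − 9.98 = 14.97 percentage points.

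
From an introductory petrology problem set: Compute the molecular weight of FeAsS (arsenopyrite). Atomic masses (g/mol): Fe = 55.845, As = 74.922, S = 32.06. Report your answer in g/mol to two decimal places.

162.83 g/mol

Fe: 1 × 55.845 = 55.8450
As: 1 × 74.922 = 74.9220
S: 1 × 32.06 = 32.0600
Summing the contributions gives the formula mass.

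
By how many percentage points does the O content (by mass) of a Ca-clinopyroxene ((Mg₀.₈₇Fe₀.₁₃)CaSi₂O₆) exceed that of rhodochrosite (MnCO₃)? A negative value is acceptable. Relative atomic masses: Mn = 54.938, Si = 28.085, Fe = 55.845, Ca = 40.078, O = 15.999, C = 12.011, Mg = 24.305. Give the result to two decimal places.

O in (Mg₀.₈₇Fe₀.₁₃)CaSi₂O₆: molar mass 220.647 g/mol; 6×15.999 = 95.994 g → 43.51 wt%.
O in MnCO₃: molar mass 114.946 g/mol; 3×15.999 = 47.997 g → 41.76 wt%.
Difference = 43.51 − 41.76 = 1.75 percentage points.

1.75 percentage points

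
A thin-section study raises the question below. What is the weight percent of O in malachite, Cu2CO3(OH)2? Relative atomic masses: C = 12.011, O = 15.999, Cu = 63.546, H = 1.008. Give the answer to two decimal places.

36.18 weight percent

Molar mass of Cu2CO3(OH)2: 2×63.546 + 1×12.011 + 5×15.999 + 2×1.008 = 221.114 g/mol.
Mass of O per formula unit: 5 × 15.999 = 79.995 g.
Weight fraction O = 79.995 / 221.114 = 0.3618.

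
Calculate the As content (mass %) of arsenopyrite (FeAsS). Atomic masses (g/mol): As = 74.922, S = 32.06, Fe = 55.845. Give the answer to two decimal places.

M(FeAsS) = 162.827 g/mol.
As contributes 1 × 74.922 = 74.922 g per mole.
74.922/162.827 = 0.4601 → 46.01%.

46.01 mass %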